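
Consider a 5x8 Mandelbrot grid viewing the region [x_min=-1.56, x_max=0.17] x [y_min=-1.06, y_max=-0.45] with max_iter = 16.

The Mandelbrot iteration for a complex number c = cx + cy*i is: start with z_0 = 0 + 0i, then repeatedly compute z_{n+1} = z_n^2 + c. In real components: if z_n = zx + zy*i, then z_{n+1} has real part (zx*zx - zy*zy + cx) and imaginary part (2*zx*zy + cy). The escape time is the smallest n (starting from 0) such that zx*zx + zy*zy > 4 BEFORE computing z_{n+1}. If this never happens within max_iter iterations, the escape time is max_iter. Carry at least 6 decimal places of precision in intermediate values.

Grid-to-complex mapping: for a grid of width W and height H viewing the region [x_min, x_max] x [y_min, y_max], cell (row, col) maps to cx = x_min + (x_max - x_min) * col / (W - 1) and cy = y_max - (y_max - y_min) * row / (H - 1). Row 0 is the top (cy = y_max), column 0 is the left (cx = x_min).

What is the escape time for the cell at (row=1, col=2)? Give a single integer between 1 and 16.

z_0 = 0 + 0i, c = -0.6950 + -0.5371i
Iter 1: z = -0.6950 + -0.5371i, |z|^2 = 0.7715
Iter 2: z = -0.5005 + 0.2095i, |z|^2 = 0.2944
Iter 3: z = -0.4884 + -0.7468i, |z|^2 = 0.7963
Iter 4: z = -1.0142 + 0.1923i, |z|^2 = 1.0657
Iter 5: z = 0.2967 + -0.9273i, |z|^2 = 0.9479
Iter 6: z = -1.4669 + -1.0874i, |z|^2 = 3.3342
Iter 7: z = 0.2743 + 2.6531i, |z|^2 = 7.1139
Escaped at iteration 7

Answer: 7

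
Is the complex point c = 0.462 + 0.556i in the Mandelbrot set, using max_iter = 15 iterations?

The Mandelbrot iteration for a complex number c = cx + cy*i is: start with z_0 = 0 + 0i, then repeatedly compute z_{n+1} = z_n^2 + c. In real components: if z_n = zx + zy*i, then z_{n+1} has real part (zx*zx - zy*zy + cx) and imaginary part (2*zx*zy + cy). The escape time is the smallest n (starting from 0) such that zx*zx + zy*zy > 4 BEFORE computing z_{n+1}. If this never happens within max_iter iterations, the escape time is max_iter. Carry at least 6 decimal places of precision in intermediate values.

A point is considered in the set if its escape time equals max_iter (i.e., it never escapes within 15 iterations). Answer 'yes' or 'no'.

z_0 = 0 + 0i, c = 0.4620 + 0.5560i
Iter 1: z = 0.4620 + 0.5560i, |z|^2 = 0.5226
Iter 2: z = 0.3663 + 1.0697i, |z|^2 = 1.2785
Iter 3: z = -0.5482 + 1.3397i, |z|^2 = 2.0953
Iter 4: z = -1.0323 + -0.9128i, |z|^2 = 1.8989
Iter 5: z = 0.6945 + 2.4406i, |z|^2 = 6.4389
Escaped at iteration 5

Answer: no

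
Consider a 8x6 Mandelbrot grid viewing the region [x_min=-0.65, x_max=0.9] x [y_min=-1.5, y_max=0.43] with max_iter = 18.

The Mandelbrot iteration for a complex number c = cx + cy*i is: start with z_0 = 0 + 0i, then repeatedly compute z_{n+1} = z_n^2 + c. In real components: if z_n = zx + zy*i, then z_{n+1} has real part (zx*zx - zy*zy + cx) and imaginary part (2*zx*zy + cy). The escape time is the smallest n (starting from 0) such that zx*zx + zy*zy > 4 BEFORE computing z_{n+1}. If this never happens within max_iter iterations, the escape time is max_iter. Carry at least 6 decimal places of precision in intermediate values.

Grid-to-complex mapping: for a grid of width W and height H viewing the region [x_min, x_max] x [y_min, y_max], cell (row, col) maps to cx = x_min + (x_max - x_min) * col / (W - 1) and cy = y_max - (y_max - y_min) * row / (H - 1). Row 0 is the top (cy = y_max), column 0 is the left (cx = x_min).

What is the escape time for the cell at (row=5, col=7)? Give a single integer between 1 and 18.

z_0 = 0 + 0i, c = 0.9000 + -1.5000i
Iter 1: z = 0.9000 + -1.5000i, |z|^2 = 3.0600
Iter 2: z = -0.5400 + -4.2000i, |z|^2 = 17.9316
Escaped at iteration 2

Answer: 2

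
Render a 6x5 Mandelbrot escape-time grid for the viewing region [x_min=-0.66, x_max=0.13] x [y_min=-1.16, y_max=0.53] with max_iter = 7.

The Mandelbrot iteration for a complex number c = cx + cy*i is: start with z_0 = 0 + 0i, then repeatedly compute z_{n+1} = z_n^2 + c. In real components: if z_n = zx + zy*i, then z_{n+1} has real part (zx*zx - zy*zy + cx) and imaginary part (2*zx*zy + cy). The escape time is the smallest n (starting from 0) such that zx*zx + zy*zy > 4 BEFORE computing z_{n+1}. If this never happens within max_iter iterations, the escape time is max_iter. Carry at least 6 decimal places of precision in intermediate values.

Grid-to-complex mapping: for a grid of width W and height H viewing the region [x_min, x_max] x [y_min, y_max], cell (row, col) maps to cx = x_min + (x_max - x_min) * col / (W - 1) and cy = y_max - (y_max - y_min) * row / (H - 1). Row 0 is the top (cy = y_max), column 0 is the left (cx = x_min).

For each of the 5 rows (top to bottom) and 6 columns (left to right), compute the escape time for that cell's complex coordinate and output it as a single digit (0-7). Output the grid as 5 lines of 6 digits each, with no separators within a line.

(row=0, col=0): c = -0.6600 + 0.5300i → escape time 7
(row=0, col=1): c = -0.5020 + 0.5300i → escape time 7
(row=0, col=2): c = -0.3440 + 0.5300i → escape time 7
(row=0, col=3): c = -0.1860 + 0.5300i → escape time 7
(row=0, col=4): c = -0.0280 + 0.5300i → escape time 7
(row=0, col=5): c = 0.1300 + 0.5300i → escape time 7
(row=1, col=0): c = -0.6600 + 0.1075i → escape time 7
(row=1, col=1): c = -0.5020 + 0.1075i → escape time 7
(row=1, col=2): c = -0.3440 + 0.1075i → escape time 7
(row=1, col=3): c = -0.1860 + 0.1075i → escape time 7
(row=1, col=4): c = -0.0280 + 0.1075i → escape time 7
(row=1, col=5): c = 0.1300 + 0.1075i → escape time 7
(row=2, col=0): c = -0.6600 + -0.3150i → escape time 7
(row=2, col=1): c = -0.5020 + -0.3150i → escape time 7
(row=2, col=2): c = -0.3440 + -0.3150i → escape time 7
(row=2, col=3): c = -0.1860 + -0.3150i → escape time 7
(row=2, col=4): c = -0.0280 + -0.3150i → escape time 7
(row=2, col=5): c = 0.1300 + -0.3150i → escape time 7
(row=3, col=0): c = -0.6600 + -0.7375i → escape time 5
(row=3, col=1): c = -0.5020 + -0.7375i → escape time 6
(row=3, col=2): c = -0.3440 + -0.7375i → escape time 7
(row=3, col=3): c = -0.1860 + -0.7375i → escape time 7
(row=3, col=4): c = -0.0280 + -0.7375i → escape time 7
(row=3, col=5): c = 0.1300 + -0.7375i → escape time 7
(row=4, col=0): c = -0.6600 + -1.1600i → escape time 3
(row=4, col=1): c = -0.5020 + -1.1600i → escape time 3
(row=4, col=2): c = -0.3440 + -1.1600i → escape time 4
(row=4, col=3): c = -0.1860 + -1.1600i → escape time 4
(row=4, col=4): c = -0.0280 + -1.1600i → escape time 4
(row=4, col=5): c = 0.1300 + -1.1600i → escape time 3

Answer: 777777
777777
777777
567777
334443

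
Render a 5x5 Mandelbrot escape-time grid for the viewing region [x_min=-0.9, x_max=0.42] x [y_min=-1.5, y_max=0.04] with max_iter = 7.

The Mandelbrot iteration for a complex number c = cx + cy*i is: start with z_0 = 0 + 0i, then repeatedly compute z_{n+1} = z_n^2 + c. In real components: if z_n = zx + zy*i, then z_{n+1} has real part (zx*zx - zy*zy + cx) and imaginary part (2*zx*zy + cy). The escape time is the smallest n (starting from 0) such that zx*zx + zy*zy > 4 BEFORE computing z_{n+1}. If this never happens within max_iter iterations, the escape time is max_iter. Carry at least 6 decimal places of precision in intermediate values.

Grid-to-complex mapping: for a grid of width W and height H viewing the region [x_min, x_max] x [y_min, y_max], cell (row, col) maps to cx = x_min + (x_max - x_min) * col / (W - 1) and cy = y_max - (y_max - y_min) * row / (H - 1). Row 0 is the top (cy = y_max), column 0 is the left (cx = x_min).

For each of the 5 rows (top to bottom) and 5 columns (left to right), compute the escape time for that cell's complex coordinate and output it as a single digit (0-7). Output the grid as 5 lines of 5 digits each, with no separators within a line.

Answer: 77776
77777
46774
33542
22222

Derivation:
(row=0, col=0): c = -0.9000 + 0.0400i → escape time 7
(row=0, col=1): c = -0.5700 + 0.0400i → escape time 7
(row=0, col=2): c = -0.2400 + 0.0400i → escape time 7
(row=0, col=3): c = 0.0900 + 0.0400i → escape time 7
(row=0, col=4): c = 0.4200 + 0.0400i → escape time 6
(row=1, col=0): c = -0.9000 + -0.3450i → escape time 7
(row=1, col=1): c = -0.5700 + -0.3450i → escape time 7
(row=1, col=2): c = -0.2400 + -0.3450i → escape time 7
(row=1, col=3): c = 0.0900 + -0.3450i → escape time 7
(row=1, col=4): c = 0.4200 + -0.3450i → escape time 7
(row=2, col=0): c = -0.9000 + -0.7300i → escape time 4
(row=2, col=1): c = -0.5700 + -0.7300i → escape time 6
(row=2, col=2): c = -0.2400 + -0.7300i → escape time 7
(row=2, col=3): c = 0.0900 + -0.7300i → escape time 7
(row=2, col=4): c = 0.4200 + -0.7300i → escape time 4
(row=3, col=0): c = -0.9000 + -1.1150i → escape time 3
(row=3, col=1): c = -0.5700 + -1.1150i → escape time 3
(row=3, col=2): c = -0.2400 + -1.1150i → escape time 5
(row=3, col=3): c = 0.0900 + -1.1150i → escape time 4
(row=3, col=4): c = 0.4200 + -1.1150i → escape time 2
(row=4, col=0): c = -0.9000 + -1.5000i → escape time 2
(row=4, col=1): c = -0.5700 + -1.5000i → escape time 2
(row=4, col=2): c = -0.2400 + -1.5000i → escape time 2
(row=4, col=3): c = 0.0900 + -1.5000i → escape time 2
(row=4, col=4): c = 0.4200 + -1.5000i → escape time 2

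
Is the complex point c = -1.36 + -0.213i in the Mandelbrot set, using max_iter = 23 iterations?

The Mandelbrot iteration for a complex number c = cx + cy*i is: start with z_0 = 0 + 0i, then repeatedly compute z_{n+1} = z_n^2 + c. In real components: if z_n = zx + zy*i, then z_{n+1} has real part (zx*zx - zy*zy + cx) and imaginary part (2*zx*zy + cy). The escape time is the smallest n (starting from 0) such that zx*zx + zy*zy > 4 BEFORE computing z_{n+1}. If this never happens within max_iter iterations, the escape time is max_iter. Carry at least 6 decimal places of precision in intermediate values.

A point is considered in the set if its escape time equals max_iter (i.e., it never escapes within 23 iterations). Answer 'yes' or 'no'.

z_0 = 0 + 0i, c = -1.3600 + -0.2130i
Iter 1: z = -1.3600 + -0.2130i, |z|^2 = 1.8950
Iter 2: z = 0.4442 + 0.3664i, |z|^2 = 0.3316
Iter 3: z = -1.2969 + 0.1125i, |z|^2 = 1.6945
Iter 4: z = 0.3092 + -0.5048i, |z|^2 = 0.3504
Iter 5: z = -1.5192 + -0.5252i, |z|^2 = 2.5838
Iter 6: z = 0.6721 + 1.3828i, |z|^2 = 2.3637
Iter 7: z = -2.8203 + 1.6457i, |z|^2 = 10.6623
Escaped at iteration 7

Answer: no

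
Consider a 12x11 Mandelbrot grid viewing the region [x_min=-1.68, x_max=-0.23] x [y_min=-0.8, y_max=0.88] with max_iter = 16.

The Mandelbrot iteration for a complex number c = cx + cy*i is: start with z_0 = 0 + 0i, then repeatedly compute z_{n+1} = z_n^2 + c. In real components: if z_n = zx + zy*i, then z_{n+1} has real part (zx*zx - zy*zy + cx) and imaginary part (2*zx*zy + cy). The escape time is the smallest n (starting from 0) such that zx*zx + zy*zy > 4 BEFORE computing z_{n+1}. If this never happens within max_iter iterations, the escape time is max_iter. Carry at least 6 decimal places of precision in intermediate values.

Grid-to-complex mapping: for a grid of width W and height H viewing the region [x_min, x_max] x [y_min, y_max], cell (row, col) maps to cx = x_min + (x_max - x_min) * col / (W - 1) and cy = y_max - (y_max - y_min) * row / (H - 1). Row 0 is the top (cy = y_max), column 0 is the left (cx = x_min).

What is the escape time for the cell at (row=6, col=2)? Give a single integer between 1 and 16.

z_0 = 0 + 0i, c = -1.4164 + -0.1280i
Iter 1: z = -1.4164 + -0.1280i, |z|^2 = 2.0225
Iter 2: z = 0.5733 + 0.2346i, |z|^2 = 0.3837
Iter 3: z = -1.1427 + 0.1410i, |z|^2 = 1.3256
Iter 4: z = -0.1305 + -0.4502i, |z|^2 = 0.2197
Iter 5: z = -1.6020 + -0.0105i, |z|^2 = 2.5666
Iter 6: z = 1.1500 + -0.0945i, |z|^2 = 1.3315
Iter 7: z = -0.1027 + -0.3453i, |z|^2 = 0.1298
Iter 8: z = -1.5250 + -0.0571i, |z|^2 = 2.3290
Iter 9: z = 0.9061 + 0.0461i, |z|^2 = 0.8232
Iter 10: z = -0.5974 + -0.0445i, |z|^2 = 0.3589
Iter 11: z = -1.0615 + -0.0748i, |z|^2 = 1.1323
Iter 12: z = -0.2953 + 0.0309i, |z|^2 = 0.0881
Iter 13: z = -1.3301 + -0.1462i, |z|^2 = 1.7907
Iter 14: z = 0.3315 + 0.2611i, |z|^2 = 0.1781
Iter 15: z = -1.3746 + 0.0451i, |z|^2 = 1.8916

Answer: 16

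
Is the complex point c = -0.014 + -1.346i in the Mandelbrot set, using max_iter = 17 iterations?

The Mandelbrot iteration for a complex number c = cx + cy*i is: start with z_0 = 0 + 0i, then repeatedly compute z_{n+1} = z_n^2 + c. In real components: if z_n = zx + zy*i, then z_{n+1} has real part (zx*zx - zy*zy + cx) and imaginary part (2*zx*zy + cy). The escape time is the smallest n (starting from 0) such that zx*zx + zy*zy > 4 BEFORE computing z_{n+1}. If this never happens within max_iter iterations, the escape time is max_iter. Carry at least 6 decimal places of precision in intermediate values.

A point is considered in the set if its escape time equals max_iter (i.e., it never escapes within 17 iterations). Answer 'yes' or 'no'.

Answer: no

Derivation:
z_0 = 0 + 0i, c = -0.0140 + -1.3460i
Iter 1: z = -0.0140 + -1.3460i, |z|^2 = 1.8119
Iter 2: z = -1.8255 + -1.3083i, |z|^2 = 5.0442
Escaped at iteration 2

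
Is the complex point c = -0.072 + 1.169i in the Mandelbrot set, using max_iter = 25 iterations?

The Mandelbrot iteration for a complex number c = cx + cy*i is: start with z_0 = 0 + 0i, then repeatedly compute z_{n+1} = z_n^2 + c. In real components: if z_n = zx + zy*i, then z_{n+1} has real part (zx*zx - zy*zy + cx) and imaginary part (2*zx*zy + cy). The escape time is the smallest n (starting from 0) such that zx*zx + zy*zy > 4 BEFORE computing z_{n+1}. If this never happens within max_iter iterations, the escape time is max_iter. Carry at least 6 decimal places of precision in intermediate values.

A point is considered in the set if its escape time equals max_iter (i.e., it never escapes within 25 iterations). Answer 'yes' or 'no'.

Answer: no

Derivation:
z_0 = 0 + 0i, c = -0.0720 + 1.1690i
Iter 1: z = -0.0720 + 1.1690i, |z|^2 = 1.3717
Iter 2: z = -1.4334 + 1.0007i, |z|^2 = 3.0559
Iter 3: z = 0.9812 + -1.6997i, |z|^2 = 3.8517
Iter 4: z = -1.9980 + -2.1665i, |z|^2 = 8.6859
Escaped at iteration 4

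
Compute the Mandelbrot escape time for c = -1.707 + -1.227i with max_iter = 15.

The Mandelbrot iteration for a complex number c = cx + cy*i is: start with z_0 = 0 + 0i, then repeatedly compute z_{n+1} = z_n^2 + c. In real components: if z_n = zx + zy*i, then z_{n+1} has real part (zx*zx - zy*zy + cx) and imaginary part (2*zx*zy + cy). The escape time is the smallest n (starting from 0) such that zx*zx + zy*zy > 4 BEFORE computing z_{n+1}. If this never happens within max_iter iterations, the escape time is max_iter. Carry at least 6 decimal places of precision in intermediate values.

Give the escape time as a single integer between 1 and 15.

Answer: 1

Derivation:
z_0 = 0 + 0i, c = -1.7070 + -1.2270i
Iter 1: z = -1.7070 + -1.2270i, |z|^2 = 4.4194
Escaped at iteration 1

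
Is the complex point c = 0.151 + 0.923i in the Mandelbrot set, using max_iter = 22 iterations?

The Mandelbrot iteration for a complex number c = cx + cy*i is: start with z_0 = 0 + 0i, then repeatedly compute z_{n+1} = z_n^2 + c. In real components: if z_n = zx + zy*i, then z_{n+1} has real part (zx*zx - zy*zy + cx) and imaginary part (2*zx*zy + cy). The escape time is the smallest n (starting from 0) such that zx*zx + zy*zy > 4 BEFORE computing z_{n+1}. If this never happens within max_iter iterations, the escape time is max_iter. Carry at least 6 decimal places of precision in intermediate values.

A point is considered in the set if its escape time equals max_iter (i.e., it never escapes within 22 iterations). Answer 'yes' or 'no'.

Answer: no

Derivation:
z_0 = 0 + 0i, c = 0.1510 + 0.9230i
Iter 1: z = 0.1510 + 0.9230i, |z|^2 = 0.8747
Iter 2: z = -0.6781 + 1.2017i, |z|^2 = 1.9041
Iter 3: z = -0.8333 + -0.7069i, |z|^2 = 1.1941
Iter 4: z = 0.3458 + 2.1011i, |z|^2 = 4.5343
Escaped at iteration 4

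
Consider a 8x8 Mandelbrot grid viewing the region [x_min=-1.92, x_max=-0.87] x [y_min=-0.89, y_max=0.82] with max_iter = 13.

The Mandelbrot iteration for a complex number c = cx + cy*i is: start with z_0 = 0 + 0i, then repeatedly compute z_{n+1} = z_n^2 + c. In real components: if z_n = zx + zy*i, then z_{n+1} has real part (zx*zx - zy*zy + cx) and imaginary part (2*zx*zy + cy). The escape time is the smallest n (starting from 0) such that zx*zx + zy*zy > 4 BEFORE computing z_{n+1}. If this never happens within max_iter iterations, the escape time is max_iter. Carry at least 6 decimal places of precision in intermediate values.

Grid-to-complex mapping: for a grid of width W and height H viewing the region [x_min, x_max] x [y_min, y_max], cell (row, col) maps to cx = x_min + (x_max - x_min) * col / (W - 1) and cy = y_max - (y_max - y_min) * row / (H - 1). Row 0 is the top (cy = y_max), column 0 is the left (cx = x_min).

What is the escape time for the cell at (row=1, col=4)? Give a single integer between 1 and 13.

z_0 = 0 + 0i, c = -1.3200 + 0.5757i
Iter 1: z = -1.3200 + 0.5757i, |z|^2 = 2.0738
Iter 2: z = 0.0910 + -0.9442i, |z|^2 = 0.8997
Iter 3: z = -2.2032 + 0.4040i, |z|^2 = 5.0172
Escaped at iteration 3

Answer: 3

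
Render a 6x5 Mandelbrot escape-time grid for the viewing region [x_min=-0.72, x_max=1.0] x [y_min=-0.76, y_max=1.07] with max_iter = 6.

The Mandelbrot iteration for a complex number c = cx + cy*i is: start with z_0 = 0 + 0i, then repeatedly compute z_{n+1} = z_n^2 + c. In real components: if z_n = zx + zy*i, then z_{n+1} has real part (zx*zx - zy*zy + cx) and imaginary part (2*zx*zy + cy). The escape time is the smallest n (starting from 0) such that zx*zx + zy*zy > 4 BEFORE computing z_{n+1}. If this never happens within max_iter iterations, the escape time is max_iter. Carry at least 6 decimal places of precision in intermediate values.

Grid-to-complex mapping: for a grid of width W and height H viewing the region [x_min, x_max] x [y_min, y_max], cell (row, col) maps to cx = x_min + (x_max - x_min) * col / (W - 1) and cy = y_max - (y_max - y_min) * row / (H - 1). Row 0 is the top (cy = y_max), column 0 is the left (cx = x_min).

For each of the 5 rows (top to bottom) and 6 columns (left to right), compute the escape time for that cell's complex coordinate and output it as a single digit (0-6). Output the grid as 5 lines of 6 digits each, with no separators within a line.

Answer: 345322
666632
666642
666632
466532

Derivation:
(row=0, col=0): c = -0.7200 + 1.0700i → escape time 3
(row=0, col=1): c = -0.3760 + 1.0700i → escape time 4
(row=0, col=2): c = -0.0320 + 1.0700i → escape time 5
(row=0, col=3): c = 0.3120 + 1.0700i → escape time 3
(row=0, col=4): c = 0.6560 + 1.0700i → escape time 2
(row=0, col=5): c = 1.0000 + 1.0700i → escape time 2
(row=1, col=0): c = -0.7200 + 0.6125i → escape time 6
(row=1, col=1): c = -0.3760 + 0.6125i → escape time 6
(row=1, col=2): c = -0.0320 + 0.6125i → escape time 6
(row=1, col=3): c = 0.3120 + 0.6125i → escape time 6
(row=1, col=4): c = 0.6560 + 0.6125i → escape time 3
(row=1, col=5): c = 1.0000 + 0.6125i → escape time 2
(row=2, col=0): c = -0.7200 + 0.1550i → escape time 6
(row=2, col=1): c = -0.3760 + 0.1550i → escape time 6
(row=2, col=2): c = -0.0320 + 0.1550i → escape time 6
(row=2, col=3): c = 0.3120 + 0.1550i → escape time 6
(row=2, col=4): c = 0.6560 + 0.1550i → escape time 4
(row=2, col=5): c = 1.0000 + 0.1550i → escape time 2
(row=3, col=0): c = -0.7200 + -0.3025i → escape time 6
(row=3, col=1): c = -0.3760 + -0.3025i → escape time 6
(row=3, col=2): c = -0.0320 + -0.3025i → escape time 6
(row=3, col=3): c = 0.3120 + -0.3025i → escape time 6
(row=3, col=4): c = 0.6560 + -0.3025i → escape time 3
(row=3, col=5): c = 1.0000 + -0.3025i → escape time 2
(row=4, col=0): c = -0.7200 + -0.7600i → escape time 4
(row=4, col=1): c = -0.3760 + -0.7600i → escape time 6
(row=4, col=2): c = -0.0320 + -0.7600i → escape time 6
(row=4, col=3): c = 0.3120 + -0.7600i → escape time 5
(row=4, col=4): c = 0.6560 + -0.7600i → escape time 3
(row=4, col=5): c = 1.0000 + -0.7600i → escape time 2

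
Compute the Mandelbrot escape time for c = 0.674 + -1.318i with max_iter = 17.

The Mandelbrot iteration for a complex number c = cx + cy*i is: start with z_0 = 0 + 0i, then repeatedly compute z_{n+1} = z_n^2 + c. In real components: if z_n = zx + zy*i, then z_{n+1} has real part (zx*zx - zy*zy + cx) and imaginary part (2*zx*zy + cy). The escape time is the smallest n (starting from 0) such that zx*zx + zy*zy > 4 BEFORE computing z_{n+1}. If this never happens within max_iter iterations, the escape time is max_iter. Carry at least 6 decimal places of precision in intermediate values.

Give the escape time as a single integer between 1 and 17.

Answer: 2

Derivation:
z_0 = 0 + 0i, c = 0.6740 + -1.3180i
Iter 1: z = 0.6740 + -1.3180i, |z|^2 = 2.1914
Iter 2: z = -0.6088 + -3.0947i, |z|^2 = 9.9476
Escaped at iteration 2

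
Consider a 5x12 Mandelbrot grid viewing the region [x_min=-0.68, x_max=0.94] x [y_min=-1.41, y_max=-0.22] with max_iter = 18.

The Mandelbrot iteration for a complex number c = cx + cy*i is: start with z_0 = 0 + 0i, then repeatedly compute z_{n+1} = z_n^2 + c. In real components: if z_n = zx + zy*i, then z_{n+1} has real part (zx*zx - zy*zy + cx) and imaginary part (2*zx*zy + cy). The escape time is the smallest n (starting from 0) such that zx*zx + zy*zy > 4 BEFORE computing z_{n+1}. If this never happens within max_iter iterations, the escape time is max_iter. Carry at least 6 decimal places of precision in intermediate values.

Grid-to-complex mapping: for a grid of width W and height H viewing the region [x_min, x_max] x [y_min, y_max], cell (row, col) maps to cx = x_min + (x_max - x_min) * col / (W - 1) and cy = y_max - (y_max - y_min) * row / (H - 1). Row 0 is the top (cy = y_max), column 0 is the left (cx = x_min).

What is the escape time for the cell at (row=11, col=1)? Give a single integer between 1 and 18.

Answer: 2

Derivation:
z_0 = 0 + 0i, c = -0.2750 + -1.4100i
Iter 1: z = -0.2750 + -1.4100i, |z|^2 = 2.0637
Iter 2: z = -2.1875 + -0.6345i, |z|^2 = 5.1876
Escaped at iteration 2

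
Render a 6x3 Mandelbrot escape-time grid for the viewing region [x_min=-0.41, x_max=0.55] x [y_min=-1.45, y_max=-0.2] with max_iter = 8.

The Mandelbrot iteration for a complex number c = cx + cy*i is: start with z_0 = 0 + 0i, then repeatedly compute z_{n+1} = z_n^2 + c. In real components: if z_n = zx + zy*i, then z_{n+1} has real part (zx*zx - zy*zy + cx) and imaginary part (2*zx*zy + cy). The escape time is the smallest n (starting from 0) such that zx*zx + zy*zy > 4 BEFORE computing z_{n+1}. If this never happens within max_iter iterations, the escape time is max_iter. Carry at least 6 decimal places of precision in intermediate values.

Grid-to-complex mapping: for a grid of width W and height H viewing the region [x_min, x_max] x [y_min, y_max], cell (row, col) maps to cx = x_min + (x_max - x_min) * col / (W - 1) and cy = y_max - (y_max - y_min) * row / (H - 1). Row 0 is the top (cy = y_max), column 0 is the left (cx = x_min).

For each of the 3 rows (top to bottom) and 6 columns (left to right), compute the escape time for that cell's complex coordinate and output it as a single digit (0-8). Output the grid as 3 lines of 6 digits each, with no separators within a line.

Answer: 888884
688543
222222

Derivation:
(row=0, col=0): c = -0.4100 + -0.2000i → escape time 8
(row=0, col=1): c = -0.2180 + -0.2000i → escape time 8
(row=0, col=2): c = -0.0260 + -0.2000i → escape time 8
(row=0, col=3): c = 0.1660 + -0.2000i → escape time 8
(row=0, col=4): c = 0.3580 + -0.2000i → escape time 8
(row=0, col=5): c = 0.5500 + -0.2000i → escape time 4
(row=1, col=0): c = -0.4100 + -0.8250i → escape time 6
(row=1, col=1): c = -0.2180 + -0.8250i → escape time 8
(row=1, col=2): c = -0.0260 + -0.8250i → escape time 8
(row=1, col=3): c = 0.1660 + -0.8250i → escape time 5
(row=1, col=4): c = 0.3580 + -0.8250i → escape time 4
(row=1, col=5): c = 0.5500 + -0.8250i → escape time 3
(row=2, col=0): c = -0.4100 + -1.4500i → escape time 2
(row=2, col=1): c = -0.2180 + -1.4500i → escape time 2
(row=2, col=2): c = -0.0260 + -1.4500i → escape time 2
(row=2, col=3): c = 0.1660 + -1.4500i → escape time 2
(row=2, col=4): c = 0.3580 + -1.4500i → escape time 2
(row=2, col=5): c = 0.5500 + -1.4500i → escape time 2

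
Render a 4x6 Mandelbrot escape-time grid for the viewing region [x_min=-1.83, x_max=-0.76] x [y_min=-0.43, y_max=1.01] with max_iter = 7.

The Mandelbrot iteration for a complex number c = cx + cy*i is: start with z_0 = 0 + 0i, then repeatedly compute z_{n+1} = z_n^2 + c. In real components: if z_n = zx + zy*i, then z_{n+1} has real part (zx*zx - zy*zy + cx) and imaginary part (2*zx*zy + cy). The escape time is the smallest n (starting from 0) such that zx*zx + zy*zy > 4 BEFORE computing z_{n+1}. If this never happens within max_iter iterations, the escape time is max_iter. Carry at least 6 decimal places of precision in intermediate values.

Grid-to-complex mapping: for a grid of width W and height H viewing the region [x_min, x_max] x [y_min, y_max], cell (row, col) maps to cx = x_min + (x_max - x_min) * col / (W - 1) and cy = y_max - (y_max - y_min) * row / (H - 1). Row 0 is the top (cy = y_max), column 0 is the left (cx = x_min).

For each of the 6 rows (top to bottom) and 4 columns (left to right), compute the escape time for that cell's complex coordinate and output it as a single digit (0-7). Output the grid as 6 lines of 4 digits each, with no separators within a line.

Answer: 1333
2334
3467
4677
4677
3467

Derivation:
(row=0, col=0): c = -1.8300 + 1.0100i → escape time 1
(row=0, col=1): c = -1.4733 + 1.0100i → escape time 3
(row=0, col=2): c = -1.1167 + 1.0100i → escape time 3
(row=0, col=3): c = -0.7600 + 1.0100i → escape time 3
(row=1, col=0): c = -1.8300 + 0.7220i → escape time 2
(row=1, col=1): c = -1.4733 + 0.7220i → escape time 3
(row=1, col=2): c = -1.1167 + 0.7220i → escape time 3
(row=1, col=3): c = -0.7600 + 0.7220i → escape time 4
(row=2, col=0): c = -1.8300 + 0.4340i → escape time 3
(row=2, col=1): c = -1.4733 + 0.4340i → escape time 4
(row=2, col=2): c = -1.1167 + 0.4340i → escape time 6
(row=2, col=3): c = -0.7600 + 0.4340i → escape time 7
(row=3, col=0): c = -1.8300 + 0.1460i → escape time 4
(row=3, col=1): c = -1.4733 + 0.1460i → escape time 6
(row=3, col=2): c = -1.1167 + 0.1460i → escape time 7
(row=3, col=3): c = -0.7600 + 0.1460i → escape time 7
(row=4, col=0): c = -1.8300 + -0.1420i → escape time 4
(row=4, col=1): c = -1.4733 + -0.1420i → escape time 6
(row=4, col=2): c = -1.1167 + -0.1420i → escape time 7
(row=4, col=3): c = -0.7600 + -0.1420i → escape time 7
(row=5, col=0): c = -1.8300 + -0.4300i → escape time 3
(row=5, col=1): c = -1.4733 + -0.4300i → escape time 4
(row=5, col=2): c = -1.1167 + -0.4300i → escape time 6
(row=5, col=3): c = -0.7600 + -0.4300i → escape time 7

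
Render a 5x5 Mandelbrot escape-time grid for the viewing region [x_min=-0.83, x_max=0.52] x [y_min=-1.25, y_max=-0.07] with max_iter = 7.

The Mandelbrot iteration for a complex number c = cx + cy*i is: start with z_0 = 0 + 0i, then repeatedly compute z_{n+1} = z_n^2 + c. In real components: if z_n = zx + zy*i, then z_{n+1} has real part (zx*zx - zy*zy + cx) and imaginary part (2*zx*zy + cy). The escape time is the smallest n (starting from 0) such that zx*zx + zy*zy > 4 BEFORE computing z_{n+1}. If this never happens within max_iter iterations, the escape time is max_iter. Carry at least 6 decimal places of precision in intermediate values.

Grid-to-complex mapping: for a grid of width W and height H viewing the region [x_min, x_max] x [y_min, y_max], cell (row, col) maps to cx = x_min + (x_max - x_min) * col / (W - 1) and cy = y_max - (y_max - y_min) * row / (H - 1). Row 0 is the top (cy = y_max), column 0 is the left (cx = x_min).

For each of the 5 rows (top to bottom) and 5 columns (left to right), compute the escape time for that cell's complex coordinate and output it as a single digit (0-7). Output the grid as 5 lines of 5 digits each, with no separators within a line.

(row=0, col=0): c = -0.8300 + -0.0700i → escape time 7
(row=0, col=1): c = -0.4925 + -0.0700i → escape time 7
(row=0, col=2): c = -0.1550 + -0.0700i → escape time 7
(row=0, col=3): c = 0.1825 + -0.0700i → escape time 7
(row=0, col=4): c = 0.5200 + -0.0700i → escape time 5
(row=1, col=0): c = -0.8300 + -0.3650i → escape time 7
(row=1, col=1): c = -0.4925 + -0.3650i → escape time 7
(row=1, col=2): c = -0.1550 + -0.3650i → escape time 7
(row=1, col=3): c = 0.1825 + -0.3650i → escape time 7
(row=1, col=4): c = 0.5200 + -0.3650i → escape time 5
(row=2, col=0): c = -0.8300 + -0.6600i → escape time 5
(row=2, col=1): c = -0.4925 + -0.6600i → escape time 7
(row=2, col=2): c = -0.1550 + -0.6600i → escape time 7
(row=2, col=3): c = 0.1825 + -0.6600i → escape time 7
(row=2, col=4): c = 0.5200 + -0.6600i → escape time 4
(row=3, col=0): c = -0.8300 + -0.9550i → escape time 3
(row=3, col=1): c = -0.4925 + -0.9550i → escape time 4
(row=3, col=2): c = -0.1550 + -0.9550i → escape time 7
(row=3, col=3): c = 0.1825 + -0.9550i → escape time 4
(row=3, col=4): c = 0.5200 + -0.9550i → escape time 3
(row=4, col=0): c = -0.8300 + -1.2500i → escape time 3
(row=4, col=1): c = -0.4925 + -1.2500i → escape time 3
(row=4, col=2): c = -0.1550 + -1.2500i → escape time 3
(row=4, col=3): c = 0.1825 + -1.2500i → escape time 2
(row=4, col=4): c = 0.5200 + -1.2500i → escape time 2

Answer: 77775
77775
57774
34743
33322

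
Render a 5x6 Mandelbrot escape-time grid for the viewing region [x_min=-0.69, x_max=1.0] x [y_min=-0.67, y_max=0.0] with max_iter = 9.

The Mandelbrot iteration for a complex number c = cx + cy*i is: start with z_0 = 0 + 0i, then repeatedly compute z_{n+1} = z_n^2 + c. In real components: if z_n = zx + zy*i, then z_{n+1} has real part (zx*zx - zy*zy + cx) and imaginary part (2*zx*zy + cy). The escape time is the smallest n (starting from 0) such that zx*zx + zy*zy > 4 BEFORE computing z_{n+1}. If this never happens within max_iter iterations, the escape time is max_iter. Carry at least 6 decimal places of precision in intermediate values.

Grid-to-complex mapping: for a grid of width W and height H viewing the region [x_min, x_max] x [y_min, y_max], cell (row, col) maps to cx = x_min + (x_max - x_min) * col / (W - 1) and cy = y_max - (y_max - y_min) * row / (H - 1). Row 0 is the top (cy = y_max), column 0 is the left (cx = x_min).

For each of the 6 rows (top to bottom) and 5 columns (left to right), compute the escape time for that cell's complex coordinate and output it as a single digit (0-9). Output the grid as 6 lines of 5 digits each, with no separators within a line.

Answer: 99943
99942
99942
99942
79932
69932

Derivation:
(row=0, col=0): c = -0.6900 + 0.0000i → escape time 9
(row=0, col=1): c = -0.2675 + 0.0000i → escape time 9
(row=0, col=2): c = 0.1550 + 0.0000i → escape time 9
(row=0, col=3): c = 0.5775 + 0.0000i → escape time 4
(row=0, col=4): c = 1.0000 + 0.0000i → escape time 3
(row=1, col=0): c = -0.6900 + -0.1340i → escape time 9
(row=1, col=1): c = -0.2675 + -0.1340i → escape time 9
(row=1, col=2): c = 0.1550 + -0.1340i → escape time 9
(row=1, col=3): c = 0.5775 + -0.1340i → escape time 4
(row=1, col=4): c = 1.0000 + -0.1340i → escape time 2
(row=2, col=0): c = -0.6900 + -0.2680i → escape time 9
(row=2, col=1): c = -0.2675 + -0.2680i → escape time 9
(row=2, col=2): c = 0.1550 + -0.2680i → escape time 9
(row=2, col=3): c = 0.5775 + -0.2680i → escape time 4
(row=2, col=4): c = 1.0000 + -0.2680i → escape time 2
(row=3, col=0): c = -0.6900 + -0.4020i → escape time 9
(row=3, col=1): c = -0.2675 + -0.4020i → escape time 9
(row=3, col=2): c = 0.1550 + -0.4020i → escape time 9
(row=3, col=3): c = 0.5775 + -0.4020i → escape time 4
(row=3, col=4): c = 1.0000 + -0.4020i → escape time 2
(row=4, col=0): c = -0.6900 + -0.5360i → escape time 7
(row=4, col=1): c = -0.2675 + -0.5360i → escape time 9
(row=4, col=2): c = 0.1550 + -0.5360i → escape time 9
(row=4, col=3): c = 0.5775 + -0.5360i → escape time 3
(row=4, col=4): c = 1.0000 + -0.5360i → escape time 2
(row=5, col=0): c = -0.6900 + -0.6700i → escape time 6
(row=5, col=1): c = -0.2675 + -0.6700i → escape time 9
(row=5, col=2): c = 0.1550 + -0.6700i → escape time 9
(row=5, col=3): c = 0.5775 + -0.6700i → escape time 3
(row=5, col=4): c = 1.0000 + -0.6700i → escape time 2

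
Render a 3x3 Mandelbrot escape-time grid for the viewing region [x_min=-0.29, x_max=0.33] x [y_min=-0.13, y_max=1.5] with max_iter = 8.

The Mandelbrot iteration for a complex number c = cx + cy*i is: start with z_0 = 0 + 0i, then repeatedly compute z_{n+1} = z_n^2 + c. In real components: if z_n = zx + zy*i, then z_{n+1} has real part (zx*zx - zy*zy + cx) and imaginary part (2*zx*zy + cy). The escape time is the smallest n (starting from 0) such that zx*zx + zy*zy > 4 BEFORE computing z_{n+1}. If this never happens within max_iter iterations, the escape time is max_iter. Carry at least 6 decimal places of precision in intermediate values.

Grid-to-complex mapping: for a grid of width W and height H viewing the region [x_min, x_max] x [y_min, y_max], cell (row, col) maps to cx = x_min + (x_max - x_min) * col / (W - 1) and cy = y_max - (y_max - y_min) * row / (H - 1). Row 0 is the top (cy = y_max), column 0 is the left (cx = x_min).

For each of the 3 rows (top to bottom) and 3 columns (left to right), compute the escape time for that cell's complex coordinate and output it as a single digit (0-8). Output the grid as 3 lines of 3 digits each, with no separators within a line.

Answer: 222
888
888

Derivation:
(row=0, col=0): c = -0.2900 + 1.5000i → escape time 2
(row=0, col=1): c = 0.0200 + 1.5000i → escape time 2
(row=0, col=2): c = 0.3300 + 1.5000i → escape time 2
(row=1, col=0): c = -0.2900 + 0.6850i → escape time 8
(row=1, col=1): c = 0.0200 + 0.6850i → escape time 8
(row=1, col=2): c = 0.3300 + 0.6850i → escape time 8
(row=2, col=0): c = -0.2900 + -0.1300i → escape time 8
(row=2, col=1): c = 0.0200 + -0.1300i → escape time 8
(row=2, col=2): c = 0.3300 + -0.1300i → escape time 8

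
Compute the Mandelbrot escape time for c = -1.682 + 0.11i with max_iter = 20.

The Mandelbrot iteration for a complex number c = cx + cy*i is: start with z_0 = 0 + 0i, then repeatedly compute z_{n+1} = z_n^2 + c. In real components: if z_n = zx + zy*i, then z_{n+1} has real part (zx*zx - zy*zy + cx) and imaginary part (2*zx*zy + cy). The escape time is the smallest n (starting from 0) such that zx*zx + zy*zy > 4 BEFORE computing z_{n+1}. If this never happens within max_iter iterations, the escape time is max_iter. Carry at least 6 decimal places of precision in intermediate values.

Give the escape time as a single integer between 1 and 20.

Answer: 6

Derivation:
z_0 = 0 + 0i, c = -1.6820 + 0.1100i
Iter 1: z = -1.6820 + 0.1100i, |z|^2 = 2.8412
Iter 2: z = 1.1350 + -0.2600i, |z|^2 = 1.3559
Iter 3: z = -0.4613 + -0.4803i, |z|^2 = 0.4435
Iter 4: z = -1.6999 + 0.5532i, |z|^2 = 3.1955
Iter 5: z = 0.9015 + -1.7706i, |z|^2 = 3.9478
Iter 6: z = -4.0043 + -3.0825i, |z|^2 = 25.5362
Escaped at iteration 6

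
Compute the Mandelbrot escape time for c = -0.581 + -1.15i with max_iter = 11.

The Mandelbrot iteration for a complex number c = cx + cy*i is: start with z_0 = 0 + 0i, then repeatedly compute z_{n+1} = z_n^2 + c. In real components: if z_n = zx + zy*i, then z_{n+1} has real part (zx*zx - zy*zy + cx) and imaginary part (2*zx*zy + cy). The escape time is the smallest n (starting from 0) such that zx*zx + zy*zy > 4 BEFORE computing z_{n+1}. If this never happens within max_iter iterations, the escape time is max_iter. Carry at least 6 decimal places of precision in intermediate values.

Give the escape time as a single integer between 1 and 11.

z_0 = 0 + 0i, c = -0.5810 + -1.1500i
Iter 1: z = -0.5810 + -1.1500i, |z|^2 = 1.6601
Iter 2: z = -1.5659 + 0.1863i, |z|^2 = 2.4869
Iter 3: z = 1.8365 + -1.7335i, |z|^2 = 6.3775
Escaped at iteration 3

Answer: 3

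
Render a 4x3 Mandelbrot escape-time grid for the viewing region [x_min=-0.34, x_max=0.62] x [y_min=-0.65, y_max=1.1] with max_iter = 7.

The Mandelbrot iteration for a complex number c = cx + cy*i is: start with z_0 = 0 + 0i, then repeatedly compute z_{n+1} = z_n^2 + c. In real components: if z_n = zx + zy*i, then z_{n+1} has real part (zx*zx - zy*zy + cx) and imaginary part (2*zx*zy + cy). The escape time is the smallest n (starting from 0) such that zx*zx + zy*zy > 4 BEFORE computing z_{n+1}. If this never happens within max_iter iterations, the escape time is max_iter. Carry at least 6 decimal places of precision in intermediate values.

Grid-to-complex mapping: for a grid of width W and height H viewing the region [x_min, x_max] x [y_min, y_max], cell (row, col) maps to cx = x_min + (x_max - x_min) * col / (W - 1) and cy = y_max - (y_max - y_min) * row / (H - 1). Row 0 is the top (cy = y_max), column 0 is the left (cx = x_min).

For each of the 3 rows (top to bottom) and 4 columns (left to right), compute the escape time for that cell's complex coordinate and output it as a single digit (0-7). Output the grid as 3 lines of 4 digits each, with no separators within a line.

Answer: 4432
7774
7773

Derivation:
(row=0, col=0): c = -0.3400 + 1.1000i → escape time 4
(row=0, col=1): c = -0.0200 + 1.1000i → escape time 4
(row=0, col=2): c = 0.3000 + 1.1000i → escape time 3
(row=0, col=3): c = 0.6200 + 1.1000i → escape time 2
(row=1, col=0): c = -0.3400 + 0.2250i → escape time 7
(row=1, col=1): c = -0.0200 + 0.2250i → escape time 7
(row=1, col=2): c = 0.3000 + 0.2250i → escape time 7
(row=1, col=3): c = 0.6200 + 0.2250i → escape time 4
(row=2, col=0): c = -0.3400 + -0.6500i → escape time 7
(row=2, col=1): c = -0.0200 + -0.6500i → escape time 7
(row=2, col=2): c = 0.3000 + -0.6500i → escape time 7
(row=2, col=3): c = 0.6200 + -0.6500i → escape time 3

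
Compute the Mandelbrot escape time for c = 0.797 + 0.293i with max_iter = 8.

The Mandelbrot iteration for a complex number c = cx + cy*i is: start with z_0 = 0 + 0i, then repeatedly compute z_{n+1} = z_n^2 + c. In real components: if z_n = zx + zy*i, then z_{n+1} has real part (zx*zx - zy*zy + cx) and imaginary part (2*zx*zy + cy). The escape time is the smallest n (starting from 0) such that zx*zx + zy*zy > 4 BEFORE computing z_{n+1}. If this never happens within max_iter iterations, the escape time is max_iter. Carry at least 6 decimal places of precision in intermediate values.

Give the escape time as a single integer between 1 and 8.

z_0 = 0 + 0i, c = 0.7970 + 0.2930i
Iter 1: z = 0.7970 + 0.2930i, |z|^2 = 0.7211
Iter 2: z = 1.3464 + 0.7600i, |z|^2 = 2.3903
Iter 3: z = 2.0320 + 2.3396i, |z|^2 = 9.6027
Escaped at iteration 3

Answer: 3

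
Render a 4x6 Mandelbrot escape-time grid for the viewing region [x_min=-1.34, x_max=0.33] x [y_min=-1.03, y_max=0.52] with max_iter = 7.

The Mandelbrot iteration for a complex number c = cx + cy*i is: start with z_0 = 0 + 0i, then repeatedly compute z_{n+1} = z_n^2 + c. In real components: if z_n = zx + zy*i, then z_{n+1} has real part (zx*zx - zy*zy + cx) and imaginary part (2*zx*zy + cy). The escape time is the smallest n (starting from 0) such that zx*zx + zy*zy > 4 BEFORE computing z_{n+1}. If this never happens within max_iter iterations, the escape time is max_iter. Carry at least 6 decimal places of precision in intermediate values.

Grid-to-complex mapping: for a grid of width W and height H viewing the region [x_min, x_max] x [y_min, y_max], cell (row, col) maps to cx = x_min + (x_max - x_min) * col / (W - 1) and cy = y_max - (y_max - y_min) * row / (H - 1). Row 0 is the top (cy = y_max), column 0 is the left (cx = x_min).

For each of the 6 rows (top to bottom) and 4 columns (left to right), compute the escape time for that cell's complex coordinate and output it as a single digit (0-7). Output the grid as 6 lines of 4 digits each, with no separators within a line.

(row=0, col=0): c = -1.3400 + 0.5200i → escape time 3
(row=0, col=1): c = -0.7833 + 0.5200i → escape time 6
(row=0, col=2): c = -0.2267 + 0.5200i → escape time 7
(row=0, col=3): c = 0.3300 + 0.5200i → escape time 7
(row=1, col=0): c = -1.3400 + 0.2100i → escape time 7
(row=1, col=1): c = -0.7833 + 0.2100i → escape time 7
(row=1, col=2): c = -0.2267 + 0.2100i → escape time 7
(row=1, col=3): c = 0.3300 + 0.2100i → escape time 7
(row=2, col=0): c = -1.3400 + -0.1000i → escape time 7
(row=2, col=1): c = -0.7833 + -0.1000i → escape time 7
(row=2, col=2): c = -0.2267 + -0.1000i → escape time 7
(row=2, col=3): c = 0.3300 + -0.1000i → escape time 7
(row=3, col=0): c = -1.3400 + -0.4100i → escape time 5
(row=3, col=1): c = -0.7833 + -0.4100i → escape time 7
(row=3, col=2): c = -0.2267 + -0.4100i → escape time 7
(row=3, col=3): c = 0.3300 + -0.4100i → escape time 7
(row=4, col=0): c = -1.3400 + -0.7200i → escape time 3
(row=4, col=1): c = -0.7833 + -0.7200i → escape time 4
(row=4, col=2): c = -0.2267 + -0.7200i → escape time 7
(row=4, col=3): c = 0.3300 + -0.7200i → escape time 6
(row=5, col=0): c = -1.3400 + -1.0300i → escape time 3
(row=5, col=1): c = -0.7833 + -1.0300i → escape time 3
(row=5, col=2): c = -0.2267 + -1.0300i → escape time 6
(row=5, col=3): c = 0.3300 + -1.0300i → escape time 3

Answer: 3677
7777
7777
5777
3476
3363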